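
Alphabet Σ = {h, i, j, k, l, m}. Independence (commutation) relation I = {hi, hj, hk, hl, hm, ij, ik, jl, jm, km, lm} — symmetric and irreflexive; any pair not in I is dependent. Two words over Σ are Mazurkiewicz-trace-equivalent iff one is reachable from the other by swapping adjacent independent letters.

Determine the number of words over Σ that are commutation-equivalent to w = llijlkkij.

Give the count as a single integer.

21

drop 0:l onto floor
drop 1:l onto {0:l}
drop 2:i onto {1:l}
drop 3:j onto floor
drop 4:l onto {2:i}
drop 5:k onto {3:j, 4:l}
drop 6:k onto {5:k}
drop 7:i onto {4:l}
drop 8:j onto {6:k}
ground layer = {0:l, 3:j}
drop-orders for the pieces not yet dropped (sum over which currently-grounded one goes next):
  1 to go: {7} 1  {8} 1
  2 to go: {6,8} 1  {7,8} 2
  3 to go: {5,6,8} 1  {6,7,8} 3
  4 to go: {3,5,6,8} 1  {5,6,7,8} 4
  5 to go: {3,5,6,7,8} 5  {4,5,6,7,8} 4
  6 to go: {2,4,5,6,7,8} 4  {3,4,5,6,7,8} 9
  7 to go: {1,2,4,5,6,7,8} 4  {2,3,4,5,6,7,8} 13
  if 0:l drops first: 17 orders
  if 3:j drops first: 4 orders
heap linearizations: 21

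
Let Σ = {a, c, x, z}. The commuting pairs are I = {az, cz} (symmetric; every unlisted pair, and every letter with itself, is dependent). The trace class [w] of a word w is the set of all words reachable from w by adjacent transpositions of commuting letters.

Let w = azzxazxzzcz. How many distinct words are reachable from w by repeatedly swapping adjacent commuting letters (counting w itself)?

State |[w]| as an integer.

24

0(a) covers ∅
1(z) covers ∅
2(z) covers 1:z
3(x) covers 0:a, 2:z
4(a) covers 3:x
5(z) covers 3:x
6(x) covers 4:a, 5:z
7(z) covers 6:x
8(z) covers 7:z
9(c) covers 6:x
10(z) covers 8:z
floor of heap: 0:a, 1:z
completions by unplaced set U, small U first (add the entries for U minus each lowest piece of U):
  |U|=1: {9}:1  {10}:1
  |U|=2: {8,10}:1  {9,10}:2
  |U|=3: {7,8,10}:1  {8,9,10}:3
  |U|=4: {7,8,9,10}:4
  |U|=5: {6,7,8,9,10}:4
  |U|=6: {4,6,7,8,9,10}:4  {5,6,7,8,9,10}:4
  |U|=7: {4,5,6,7,8,9,10}:8
  |U|=8: {3,4,5,6,7,8,9,10}:8
  |U|=9: {0,3,4,5,6,7,8,9,10}:8  {2,3,4,5,6,7,8,9,10}:8
  start at 0(a): 8
  start at 1(z): 16
sum over floor = 24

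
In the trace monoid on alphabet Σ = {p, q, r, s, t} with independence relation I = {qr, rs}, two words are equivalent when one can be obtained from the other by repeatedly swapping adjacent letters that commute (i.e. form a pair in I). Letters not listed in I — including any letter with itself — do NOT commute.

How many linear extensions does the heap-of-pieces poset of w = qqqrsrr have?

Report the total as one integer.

drop 0:q onto floor
drop 1:q onto {0:q}
drop 2:q onto {1:q}
drop 3:r onto floor
drop 4:s onto {2:q}
drop 5:r onto {3:r}
drop 6:r onto {5:r}
ground layer = {0:q, 3:r}
drop-orders for the pieces not yet dropped (sum over which currently-grounded one goes next):
  1 to go: {4} 1  {6} 1
  2 to go: {2,4} 1  {4,6} 2  {5,6} 1
  3 to go: {1,2,4} 1  {2,4,6} 3  {3,5,6} 1  {4,5,6} 3
  4 to go: {0,1,2,4} 1  {1,2,4,6} 4  {2,4,5,6} 6  {3,4,5,6} 4
  5 to go: {0,1,2,4,6} 5  {1,2,4,5,6} 10  {2,3,4,5,6} 10
  if 0:q drops first: 20 orders
  if 3:r drops first: 15 orders
heap linearizations: 35

35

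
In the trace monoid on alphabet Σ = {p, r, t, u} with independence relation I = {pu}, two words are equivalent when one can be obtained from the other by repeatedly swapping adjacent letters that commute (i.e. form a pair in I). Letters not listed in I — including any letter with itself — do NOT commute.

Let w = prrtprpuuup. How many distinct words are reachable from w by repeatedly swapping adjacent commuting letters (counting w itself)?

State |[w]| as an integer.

#0=p has no predecessor
#1=r depends on [0:p]
#2=r depends on [1:r]
#3=t depends on [2:r]
#4=p depends on [3:t]
#5=r depends on [4:p]
#6=p depends on [5:r]
#7=u depends on [5:r]
#8=u depends on [7:u]
#9=u depends on [8:u]
#10=p depends on [6:p]
sources: [0:p]
N(rest) = Σ N(rest − s) over sources s of rest; N(one piece) = 1:
  size 1 → [9]=1  [10]=1
  size 2 → [6,10]=1  [8,9]=1  [9,10]=2
  size 3 → [6,9,10]=3  [7,8,9]=1  [8,9,10]=3
  size 4 → [6,8,9,10]=6  [7,8,9,10]=4
  size 5 → [6,7,8,9,10]=10
  size 6 → [5,6,7,8,9,10]=10
  size 7 → [4,5,6,7,8,9,10]=10
  size 8 → [3,4,5,6,7,8,9,10]=10
  size 9 → [2,3,4,5,6,7,8,9,10]=10
  first=0(p) contributes 10

10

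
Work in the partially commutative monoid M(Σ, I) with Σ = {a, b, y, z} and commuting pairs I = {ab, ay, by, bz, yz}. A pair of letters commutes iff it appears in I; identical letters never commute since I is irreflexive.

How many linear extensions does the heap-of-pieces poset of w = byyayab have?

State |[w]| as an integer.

piece 0:b — minimal
piece 1:y — minimal
piece 2:y rests on {1:y}
piece 3:a — minimal
piece 4:y rests on {2:y}
piece 5:a rests on {3:a}
piece 6:b rests on {0:b}
minimal pieces: {0:b, 1:y, 3:a}
ways to finish when only these pieces remain (= sum over removing one remaining piece with nothing left below it):
  1 left: {4}→1  {5}→1  {6}→1
  2 left: {0,6}→1  {2,4}→1  {3,5}→1  {4,5}→2  {4,6}→2  {5,6}→2
  3 left: {0,4,6}→3  {0,5,6}→3  {1,2,4}→1  {2,4,5}→3  {2,4,6}→3  {3,4,5}→3  {3,5,6}→3  {4,5,6}→6
  4 left: {0,2,4,6}→6  {0,3,5,6}→6  {0,4,5,6}→12  {1,2,4,5}→4  {1,2,4,6}→4  {2,3,4,5}→6  {2,4,5,6}→12  {3,4,5,6}→12
  5 left: {0,1,2,4,6}→10  {0,2,4,5,6}→30  {0,3,4,5,6}→30  {1,2,3,4,5}→10  {1,2,4,5,6}→20  {2,3,4,5,6}→30
  placing 0:b first → 60 extensions
  placing 1:y first → 90 extensions
  placing 3:a first → 60 extensions
total linear extensions = 210

210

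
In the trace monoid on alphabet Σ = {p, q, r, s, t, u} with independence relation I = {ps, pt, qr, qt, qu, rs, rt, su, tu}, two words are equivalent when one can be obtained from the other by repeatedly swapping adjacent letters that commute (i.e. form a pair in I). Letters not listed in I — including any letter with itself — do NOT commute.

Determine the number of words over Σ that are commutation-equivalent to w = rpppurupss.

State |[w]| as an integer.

45

0(r) covers ∅
1(p) covers 0:r
2(p) covers 1:p
3(p) covers 2:p
4(u) covers 3:p
5(r) covers 4:u
6(u) covers 5:r
7(p) covers 6:u
8(s) covers ∅
9(s) covers 8:s
floor of heap: 0:r, 8:s
completions by unplaced set U, small U first (add the entries for U minus each lowest piece of U):
  |U|=1: {7}:1  {9}:1
  |U|=2: {6,7}:1  {7,9}:2  {8,9}:1
  |U|=3: {5,6,7}:1  {6,7,9}:3  {7,8,9}:3
  |U|=4: {4,5,6,7}:1  {5,6,7,9}:4  {6,7,8,9}:6
  |U|=5: {3,4,5,6,7}:1  {4,5,6,7,9}:5  {5,6,7,8,9}:10
  |U|=6: {2,3,4,5,6,7}:1  {3,4,5,6,7,9}:6  {4,5,6,7,8,9}:15
  |U|=7: {1,2,3,4,5,6,7}:1  {2,3,4,5,6,7,9}:7  {3,4,5,6,7,8,9}:21
  |U|=8: {0,1,2,3,4,5,6,7}:1  {1,2,3,4,5,6,7,9}:8  {2,3,4,5,6,7,8,9}:28
  start at 0(r): 36
  start at 8(s): 9
sum over floor = 45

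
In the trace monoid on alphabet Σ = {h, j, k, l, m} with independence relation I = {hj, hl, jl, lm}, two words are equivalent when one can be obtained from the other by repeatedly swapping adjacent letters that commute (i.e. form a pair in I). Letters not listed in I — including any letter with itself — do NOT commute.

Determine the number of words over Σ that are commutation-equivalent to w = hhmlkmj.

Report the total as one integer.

4

#0=h has no predecessor
#1=h depends on [0:h]
#2=m depends on [1:h]
#3=l has no predecessor
#4=k depends on [2:m, 3:l]
#5=m depends on [4:k]
#6=j depends on [5:m]
sources: [0:h, 3:l]
N(rest) = Σ N(rest − s) over sources s of rest; N(one piece) = 1:
  size 1 → [6]=1
  size 2 → [5,6]=1
  size 3 → [4,5,6]=1
  size 4 → [2,4,5,6]=1  [3,4,5,6]=1
  size 5 → [1,2,4,5,6]=1  [2,3,4,5,6]=2
  first=0(h) contributes 3
  first=3(l) contributes 1
|[w]| = 4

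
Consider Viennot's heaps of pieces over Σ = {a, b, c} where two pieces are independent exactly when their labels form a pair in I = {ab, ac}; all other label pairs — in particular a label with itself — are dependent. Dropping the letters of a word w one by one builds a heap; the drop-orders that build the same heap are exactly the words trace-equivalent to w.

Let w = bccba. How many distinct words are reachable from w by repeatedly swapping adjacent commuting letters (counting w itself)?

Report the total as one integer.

5

drop 0:b onto floor
drop 1:c onto {0:b}
drop 2:c onto {1:c}
drop 3:b onto {2:c}
drop 4:a onto floor
ground layer = {0:b, 4:a}
drop-orders for the pieces not yet dropped (sum over which currently-grounded one goes next):
  1 to go: {3} 1  {4} 1
  2 to go: {2,3} 1  {3,4} 2
  3 to go: {1,2,3} 1  {2,3,4} 3
  if 0:b drops first: 4 orders
  if 4:a drops first: 1 orders
heap linearizations: 5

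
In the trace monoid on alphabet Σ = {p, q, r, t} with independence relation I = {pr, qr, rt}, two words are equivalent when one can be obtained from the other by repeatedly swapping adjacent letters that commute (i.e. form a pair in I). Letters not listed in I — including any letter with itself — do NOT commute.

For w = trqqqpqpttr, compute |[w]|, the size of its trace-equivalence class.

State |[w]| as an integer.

55

drop 0:t onto floor
drop 1:r onto floor
drop 2:q onto {0:t}
drop 3:q onto {2:q}
drop 4:q onto {3:q}
drop 5:p onto {4:q}
drop 6:q onto {5:p}
drop 7:p onto {6:q}
drop 8:t onto {7:p}
drop 9:t onto {8:t}
drop 10:r onto {1:r}
ground layer = {0:t, 1:r}
drop-orders for the pieces not yet dropped (sum over which currently-grounded one goes next):
  1 to go: {9} 1  {10} 1
  2 to go: {1,10} 1  {8,9} 1  {9,10} 2
  3 to go: {1,9,10} 3  {7,8,9} 1  {8,9,10} 3
  4 to go: {1,8,9,10} 6  {6,7,8,9} 1  {7,8,9,10} 4
  5 to go: {1,7,8,9,10} 10  {5,6,7,8,9} 1  {6,7,8,9,10} 5
  6 to go: {1,6,7,8,9,10} 15  {4,5,6,7,8,9} 1  {5,6,7,8,9,10} 6
  7 to go: {1,5,6,7,8,9,10} 21  {3,4,5,6,7,8,9} 1  {4,5,6,7,8,9,10} 7
  8 to go: {1,4,5,6,7,8,9,10} 28  {2,3,4,5,6,7,8,9} 1  {3,4,5,6,7,8,9,10} 8
  9 to go: {0,2,3,4,5,6,7,8,9} 1  {1,3,4,5,6,7,8,9,10} 36  {2,3,4,5,6,7,8,9,10} 9
  if 0:t drops first: 45 orders
  if 1:r drops first: 10 orders
heap linearizations: 55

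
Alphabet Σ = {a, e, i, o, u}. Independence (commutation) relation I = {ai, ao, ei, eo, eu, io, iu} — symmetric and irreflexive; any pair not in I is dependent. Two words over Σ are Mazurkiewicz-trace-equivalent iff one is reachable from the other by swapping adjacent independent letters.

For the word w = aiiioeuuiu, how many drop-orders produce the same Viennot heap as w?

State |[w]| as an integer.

#0=a has no predecessor
#1=i has no predecessor
#2=i depends on [1:i]
#3=i depends on [2:i]
#4=o has no predecessor
#5=e depends on [0:a]
#6=u depends on [0:a, 4:o]
#7=u depends on [6:u]
#8=i depends on [3:i]
#9=u depends on [7:u]
sources: [0:a, 1:i, 4:o]
N(rest) = Σ N(rest − s) over sources s of rest; N(one piece) = 1:
  size 1 → [5]=1  [8]=1  [9]=1
  size 2 → [3,8]=1  [5,8]=2  [5,9]=2  [7,9]=1  [8,9]=2
  size 3 → [2,3,8]=1  [3,5,8]=3  [3,8,9]=3  [5,7,9]=3  [5,8,9]=6  [6,7,9]=1  [7,8,9]=3
  size 4 → [1,2,3,8]=1  [2,3,5,8]=4  [2,3,8,9]=4  [3,5,8,9]=12  [3,7,8,9]=6  [4,6,7,9]=1  [5,6,7,9]=4  [5,7,8,9]=12  [6,7,8,9]=4
  size 5 → [0,5,6,7,9]=4  [1,2,3,5,8]=5  [1,2,3,8,9]=5  [2,3,5,8,9]=20  [2,3,7,8,9]=10  [3,5,7,8,9]=30  [3,6,7,8,9]=10  [4,5,6,7,9]=5  [4,6,7,8,9]=5  [5,6,7,8,9]=20
  size 6 → [0,4,5,6,7,9]=9  [0,5,6,7,8,9]=24  [1,2,3,5,8,9]=30  [1,2,3,7,8,9]=15  [2,3,5,7,8,9]=60  [2,3,6,7,8,9]=20  [3,4,6,7,8,9]=15  [3,5,6,7,8,9]=60  [4,5,6,7,8,9]=30
  size 7 → [0,3,5,6,7,8,9]=84  [0,4,5,6,7,8,9]=63  [1,2,3,5,7,8,9]=105  [1,2,3,6,7,8,9]=35  [2,3,4,6,7,8,9]=35  [2,3,5,6,7,8,9]=140  [3,4,5,6,7,8,9]=105
  size 8 → [0,2,3,5,6,7,8,9]=224  [0,3,4,5,6,7,8,9]=252  [1,2,3,4,6,7,8,9]=70  [1,2,3,5,6,7,8,9]=280  [2,3,4,5,6,7,8,9]=280
  first=0(a) contributes 630
  first=1(i) contributes 756
  first=4(o) contributes 504
|[w]| = 1890

1890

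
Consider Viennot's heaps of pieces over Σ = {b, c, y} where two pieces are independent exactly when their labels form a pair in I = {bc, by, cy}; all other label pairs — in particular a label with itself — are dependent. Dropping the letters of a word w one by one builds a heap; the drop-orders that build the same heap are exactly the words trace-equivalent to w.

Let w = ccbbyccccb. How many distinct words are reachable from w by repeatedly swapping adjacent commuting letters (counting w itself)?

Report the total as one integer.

piece 0:c — minimal
piece 1:c rests on {0:c}
piece 2:b — minimal
piece 3:b rests on {2:b}
piece 4:y — minimal
piece 5:c rests on {1:c}
piece 6:c rests on {5:c}
piece 7:c rests on {6:c}
piece 8:c rests on {7:c}
piece 9:b rests on {3:b}
minimal pieces: {0:c, 2:b, 4:y}
ways to finish when only these pieces remain (= sum over removing one remaining piece with nothing left below it):
  1 left: {4}→1  {8}→1  {9}→1
  2 left: {3,9}→1  {4,8}→2  {4,9}→2  {7,8}→1  {8,9}→2
  3 left: {2,3,9}→1  {3,4,9}→3  {3,8,9}→3  {4,7,8}→3  {4,8,9}→6  {6,7,8}→1  {7,8,9}→3
  4 left: {2,3,4,9}→4  {2,3,8,9}→4  {3,4,8,9}→12  {3,7,8,9}→6  {4,6,7,8}→4  {4,7,8,9}→12  {5,6,7,8}→1  {6,7,8,9}→4
  5 left: {1,5,6,7,8}→1  {2,3,4,8,9}→20  {2,3,7,8,9}→10  {3,4,7,8,9}→30  {3,6,7,8,9}→10  {4,5,6,7,8}→5  {4,6,7,8,9}→20  {5,6,7,8,9}→5
  6 left: {0,1,5,6,7,8}→1  {1,4,5,6,7,8}→6  {1,5,6,7,8,9}→6  {2,3,4,7,8,9}→60  {2,3,6,7,8,9}→20  {3,4,6,7,8,9}→60  {3,5,6,7,8,9}→15  {4,5,6,7,8,9}→30
  7 left: {0,1,4,5,6,7,8}→7  {0,1,5,6,7,8,9}→7  {1,3,5,6,7,8,9}→21  {1,4,5,6,7,8,9}→42  {2,3,4,6,7,8,9}→140  {2,3,5,6,7,8,9}→35  {3,4,5,6,7,8,9}→105
  8 left: {0,1,3,5,6,7,8,9}→28  {0,1,4,5,6,7,8,9}→56  {1,2,3,5,6,7,8,9}→56  {1,3,4,5,6,7,8,9}→168  {2,3,4,5,6,7,8,9}→280
  placing 0:c first → 504 extensions
  placing 2:b first → 252 extensions
  placing 4:y first → 84 extensions
total linear extensions = 840

840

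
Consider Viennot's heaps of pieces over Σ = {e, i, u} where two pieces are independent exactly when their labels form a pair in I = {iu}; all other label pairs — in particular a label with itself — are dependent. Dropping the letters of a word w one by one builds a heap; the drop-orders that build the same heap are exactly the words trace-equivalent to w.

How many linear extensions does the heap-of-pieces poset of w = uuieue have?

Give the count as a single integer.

3

0(u) covers ∅
1(u) covers 0:u
2(i) covers ∅
3(e) covers 1:u, 2:i
4(u) covers 3:e
5(e) covers 4:u
floor of heap: 0:u, 2:i
completions by unplaced set U, small U first (add the entries for U minus each lowest piece of U):
  |U|=1: {5}:1
  |U|=2: {4,5}:1
  |U|=3: {3,4,5}:1
  |U|=4: {1,3,4,5}:1  {2,3,4,5}:1
  start at 0(u): 2
  start at 2(i): 1
sum over floor = 3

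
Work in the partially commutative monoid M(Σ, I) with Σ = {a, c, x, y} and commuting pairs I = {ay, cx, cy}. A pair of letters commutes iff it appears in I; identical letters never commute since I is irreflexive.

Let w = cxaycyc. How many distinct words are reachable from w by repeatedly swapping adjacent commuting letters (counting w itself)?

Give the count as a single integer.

25

drop 0:c onto floor
drop 1:x onto floor
drop 2:a onto {0:c, 1:x}
drop 3:y onto {1:x}
drop 4:c onto {2:a}
drop 5:y onto {3:y}
drop 6:c onto {4:c}
ground layer = {0:c, 1:x}
drop-orders for the pieces not yet dropped (sum over which currently-grounded one goes next):
  1 to go: {5} 1  {6} 1
  2 to go: {3,5} 1  {4,6} 1  {5,6} 2
  3 to go: {2,4,6} 1  {3,5,6} 3  {4,5,6} 3
  4 to go: {0,2,4,6} 1  {2,4,5,6} 4  {3,4,5,6} 6
  5 to go: {0,2,4,5,6} 5  {2,3,4,5,6} 10
  if 0:c drops first: 10 orders
  if 1:x drops first: 15 orders
heap linearizations: 25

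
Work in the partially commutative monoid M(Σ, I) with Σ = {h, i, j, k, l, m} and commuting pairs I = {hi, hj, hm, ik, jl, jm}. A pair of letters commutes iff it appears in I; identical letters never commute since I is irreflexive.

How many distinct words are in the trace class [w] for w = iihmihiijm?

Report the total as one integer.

90

#0=i has no predecessor
#1=i depends on [0:i]
#2=h has no predecessor
#3=m depends on [1:i]
#4=i depends on [3:m]
#5=h depends on [2:h]
#6=i depends on [4:i]
#7=i depends on [6:i]
#8=j depends on [7:i]
#9=m depends on [7:i]
sources: [0:i, 2:h]
N(rest) = Σ N(rest − s) over sources s of rest; N(one piece) = 1:
  size 1 → [5]=1  [8]=1  [9]=1
  size 2 → [2,5]=1  [5,8]=2  [5,9]=2  [8,9]=2
  size 3 → [2,5,8]=3  [2,5,9]=3  [5,8,9]=6  [7,8,9]=2
  size 4 → [2,5,8,9]=12  [5,7,8,9]=8  [6,7,8,9]=2
  size 5 → [2,5,7,8,9]=20  [4,6,7,8,9]=2  [5,6,7,8,9]=10
  size 6 → [2,5,6,7,8,9]=30  [3,4,6,7,8,9]=2  [4,5,6,7,8,9]=12
  size 7 → [1,3,4,6,7,8,9]=2  [2,4,5,6,7,8,9]=42  [3,4,5,6,7,8,9]=14
  size 8 → [0,1,3,4,6,7,8,9]=2  [1,3,4,5,6,7,8,9]=16  [2,3,4,5,6,7,8,9]=56
  first=0(i) contributes 72
  first=2(h) contributes 18
|[w]| = 90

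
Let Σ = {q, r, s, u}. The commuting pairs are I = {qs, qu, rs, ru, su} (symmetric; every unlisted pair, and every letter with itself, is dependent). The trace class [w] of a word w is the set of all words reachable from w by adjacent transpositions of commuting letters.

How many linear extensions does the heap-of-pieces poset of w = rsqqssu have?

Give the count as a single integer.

140

#0=r has no predecessor
#1=s has no predecessor
#2=q depends on [0:r]
#3=q depends on [2:q]
#4=s depends on [1:s]
#5=s depends on [4:s]
#6=u has no predecessor
sources: [0:r, 1:s, 6:u]
N(rest) = Σ N(rest − s) over sources s of rest; N(one piece) = 1:
  size 1 → [3]=1  [5]=1  [6]=1
  size 2 → [2,3]=1  [3,5]=2  [3,6]=2  [4,5]=1  [5,6]=2
  size 3 → [0,2,3]=1  [1,4,5]=1  [2,3,5]=3  [2,3,6]=3  [3,4,5]=3  [3,5,6]=6  [4,5,6]=3
  size 4 → [0,2,3,5]=4  [0,2,3,6]=4  [1,3,4,5]=4  [1,4,5,6]=4  [2,3,4,5]=6  [2,3,5,6]=12  [3,4,5,6]=12
  size 5 → [0,2,3,4,5]=10  [0,2,3,5,6]=20  [1,2,3,4,5]=10  [1,3,4,5,6]=20  [2,3,4,5,6]=30
  first=0(r) contributes 60
  first=1(s) contributes 60
  first=6(u) contributes 20
|[w]| = 140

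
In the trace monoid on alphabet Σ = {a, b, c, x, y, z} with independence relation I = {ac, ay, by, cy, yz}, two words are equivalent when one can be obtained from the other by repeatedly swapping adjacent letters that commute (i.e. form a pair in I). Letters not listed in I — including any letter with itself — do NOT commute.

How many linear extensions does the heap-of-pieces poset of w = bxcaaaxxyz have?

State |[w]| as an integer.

piece 0:b — minimal
piece 1:x rests on {0:b}
piece 2:c rests on {1:x}
piece 3:a rests on {1:x}
piece 4:a rests on {3:a}
piece 5:a rests on {4:a}
piece 6:x rests on {2:c, 5:a}
piece 7:x rests on {6:x}
piece 8:y rests on {7:x}
piece 9:z rests on {7:x}
minimal pieces: {0:b}
ways to finish when only these pieces remain (= sum over removing one remaining piece with nothing left below it):
  1 left: {8}→1  {9}→1
  2 left: {8,9}→2
  3 left: {7,8,9}→2
  4 left: {6,7,8,9}→2
  5 left: {2,6,7,8,9}→2  {5,6,7,8,9}→2
  6 left: {2,5,6,7,8,9}→4  {4,5,6,7,8,9}→2
  7 left: {2,4,5,6,7,8,9}→6  {3,4,5,6,7,8,9}→2
  8 left: {2,3,4,5,6,7,8,9}→8
  placing 0:b first → 8 extensions

8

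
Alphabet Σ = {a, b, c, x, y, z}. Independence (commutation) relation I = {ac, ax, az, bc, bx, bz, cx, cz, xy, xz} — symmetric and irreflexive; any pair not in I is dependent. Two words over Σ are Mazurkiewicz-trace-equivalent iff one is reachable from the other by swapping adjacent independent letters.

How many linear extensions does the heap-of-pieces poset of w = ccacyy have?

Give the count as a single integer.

4

drop 0:c onto floor
drop 1:c onto {0:c}
drop 2:a onto floor
drop 3:c onto {1:c}
drop 4:y onto {2:a, 3:c}
drop 5:y onto {4:y}
ground layer = {0:c, 2:a}
drop-orders for the pieces not yet dropped (sum over which currently-grounded one goes next):
  1 to go: {5} 1
  2 to go: {4,5} 1
  3 to go: {2,4,5} 1  {3,4,5} 1
  4 to go: {1,3,4,5} 1  {2,3,4,5} 2
  if 0:c drops first: 3 orders
  if 2:a drops first: 1 orders
heap linearizations: 4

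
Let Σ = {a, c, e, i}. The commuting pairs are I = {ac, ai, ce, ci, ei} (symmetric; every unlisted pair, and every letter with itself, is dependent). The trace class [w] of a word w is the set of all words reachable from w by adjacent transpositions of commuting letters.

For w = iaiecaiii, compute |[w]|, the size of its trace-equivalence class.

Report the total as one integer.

piece 0:i — minimal
piece 1:a — minimal
piece 2:i rests on {0:i}
piece 3:e rests on {1:a}
piece 4:c — minimal
piece 5:a rests on {3:e}
piece 6:i rests on {2:i}
piece 7:i rests on {6:i}
piece 8:i rests on {7:i}
minimal pieces: {0:i, 1:a, 4:c}
ways to finish when only these pieces remain (= sum over removing one remaining piece with nothing left below it):
  1 left: {4}→1  {5}→1  {8}→1
  2 left: {3,5}→1  {4,5}→2  {4,8}→2  {5,8}→2  {7,8}→1
  3 left: {1,3,5}→1  {3,4,5}→3  {3,5,8}→3  {4,5,8}→6  {4,7,8}→3  {5,7,8}→3  {6,7,8}→1
  4 left: {1,3,4,5}→4  {1,3,5,8}→4  {2,6,7,8}→1  {3,4,5,8}→12  {3,5,7,8}→6  {4,5,7,8}→12  {4,6,7,8}→4  {5,6,7,8}→4
  5 left: {0,2,6,7,8}→1  {1,3,4,5,8}→20  {1,3,5,7,8}→10  {2,4,6,7,8}→5  {2,5,6,7,8}→5  {3,4,5,7,8}→30  {3,5,6,7,8}→10  {4,5,6,7,8}→20
  6 left: {0,2,4,6,7,8}→6  {0,2,5,6,7,8}→6  {1,3,4,5,7,8}→60  {1,3,5,6,7,8}→20  {2,3,5,6,7,8}→15  {2,4,5,6,7,8}→30  {3,4,5,6,7,8}→60
  7 left: {0,2,3,5,6,7,8}→21  {0,2,4,5,6,7,8}→42  {1,2,3,5,6,7,8}→35  {1,3,4,5,6,7,8}→140  {2,3,4,5,6,7,8}→105
  placing 0:i first → 280 extensions
  placing 1:a first → 168 extensions
  placing 4:c first → 56 extensions
total linear extensions = 504

504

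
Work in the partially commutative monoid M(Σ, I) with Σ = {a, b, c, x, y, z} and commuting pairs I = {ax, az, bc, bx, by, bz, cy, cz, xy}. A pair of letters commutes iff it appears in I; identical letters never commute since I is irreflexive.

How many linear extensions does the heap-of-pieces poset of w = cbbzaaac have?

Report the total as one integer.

24

#0=c has no predecessor
#1=b has no predecessor
#2=b depends on [1:b]
#3=z has no predecessor
#4=a depends on [0:c, 2:b]
#5=a depends on [4:a]
#6=a depends on [5:a]
#7=c depends on [6:a]
sources: [0:c, 1:b, 3:z]
N(rest) = Σ N(rest − s) over sources s of rest; N(one piece) = 1:
  size 1 → [3]=1  [7]=1
  size 2 → [3,7]=2  [6,7]=1
  size 3 → [3,6,7]=3  [5,6,7]=1
  size 4 → [3,5,6,7]=4  [4,5,6,7]=1
  size 5 → [0,4,5,6,7]=1  [2,4,5,6,7]=1  [3,4,5,6,7]=5
  size 6 → [0,2,4,5,6,7]=2  [0,3,4,5,6,7]=6  [1,2,4,5,6,7]=1  [2,3,4,5,6,7]=6
  first=0(c) contributes 7
  first=1(b) contributes 14
  first=3(z) contributes 3
|[w]| = 24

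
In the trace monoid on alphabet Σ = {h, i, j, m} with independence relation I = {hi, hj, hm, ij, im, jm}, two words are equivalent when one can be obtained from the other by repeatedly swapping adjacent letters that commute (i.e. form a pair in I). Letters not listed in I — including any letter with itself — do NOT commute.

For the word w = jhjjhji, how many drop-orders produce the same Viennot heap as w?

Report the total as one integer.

0(j) covers ∅
1(h) covers ∅
2(j) covers 0:j
3(j) covers 2:j
4(h) covers 1:h
5(j) covers 3:j
6(i) covers ∅
floor of heap: 0:j, 1:h, 6:i
completions by unplaced set U, small U first (add the entries for U minus each lowest piece of U):
  |U|=1: {4}:1  {5}:1  {6}:1
  |U|=2: {1,4}:1  {3,5}:1  {4,5}:2  {4,6}:2  {5,6}:2
  |U|=3: {1,4,5}:3  {1,4,6}:3  {2,3,5}:1  {3,4,5}:3  {3,5,6}:3  {4,5,6}:6
  |U|=4: {0,2,3,5}:1  {1,3,4,5}:6  {1,4,5,6}:12  {2,3,4,5}:4  {2,3,5,6}:4  {3,4,5,6}:12
  |U|=5: {0,2,3,4,5}:5  {0,2,3,5,6}:5  {1,2,3,4,5}:10  {1,3,4,5,6}:30  {2,3,4,5,6}:20
  start at 0(j): 60
  start at 1(h): 30
  start at 6(i): 15
sum over floor = 105

105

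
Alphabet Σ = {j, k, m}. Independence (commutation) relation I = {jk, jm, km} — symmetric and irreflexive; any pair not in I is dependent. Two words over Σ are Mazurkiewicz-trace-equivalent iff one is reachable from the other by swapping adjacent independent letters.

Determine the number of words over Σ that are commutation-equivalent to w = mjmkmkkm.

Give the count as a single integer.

#0=m has no predecessor
#1=j has no predecessor
#2=m depends on [0:m]
#3=k has no predecessor
#4=m depends on [2:m]
#5=k depends on [3:k]
#6=k depends on [5:k]
#7=m depends on [4:m]
sources: [0:m, 1:j, 3:k]
N(rest) = Σ N(rest − s) over sources s of rest; N(one piece) = 1:
  size 1 → [1]=1  [6]=1  [7]=1
  size 2 → [1,6]=2  [1,7]=2  [4,7]=1  [5,6]=1  [6,7]=2
  size 3 → [1,4,7]=3  [1,5,6]=3  [1,6,7]=6  [2,4,7]=1  [3,5,6]=1  [4,6,7]=3  [5,6,7]=3
  size 4 → [0,2,4,7]=1  [1,2,4,7]=4  [1,3,5,6]=4  [1,4,6,7]=12  [1,5,6,7]=12  [2,4,6,7]=4  [3,5,6,7]=4  [4,5,6,7]=6
  size 5 → [0,1,2,4,7]=5  [0,2,4,6,7]=5  [1,2,4,6,7]=20  [1,3,5,6,7]=20  [1,4,5,6,7]=30  [2,4,5,6,7]=10  [3,4,5,6,7]=10
  size 6 → [0,1,2,4,6,7]=30  [0,2,4,5,6,7]=15  [1,2,4,5,6,7]=60  [1,3,4,5,6,7]=60  [2,3,4,5,6,7]=20
  first=0(m) contributes 140
  first=1(j) contributes 35
  first=3(k) contributes 105
|[w]| = 280

280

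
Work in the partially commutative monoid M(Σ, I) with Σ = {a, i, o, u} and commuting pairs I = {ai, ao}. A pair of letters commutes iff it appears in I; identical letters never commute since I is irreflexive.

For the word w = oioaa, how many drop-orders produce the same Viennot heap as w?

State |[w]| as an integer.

piece 0:o — minimal
piece 1:i rests on {0:o}
piece 2:o rests on {1:i}
piece 3:a — minimal
piece 4:a rests on {3:a}
minimal pieces: {0:o, 3:a}
ways to finish when only these pieces remain (= sum over removing one remaining piece with nothing left below it):
  1 left: {2}→1  {4}→1
  2 left: {1,2}→1  {2,4}→2  {3,4}→1
  3 left: {0,1,2}→1  {1,2,4}→3  {2,3,4}→3
  placing 0:o first → 6 extensions
  placing 3:a first → 4 extensions
total linear extensions = 10

10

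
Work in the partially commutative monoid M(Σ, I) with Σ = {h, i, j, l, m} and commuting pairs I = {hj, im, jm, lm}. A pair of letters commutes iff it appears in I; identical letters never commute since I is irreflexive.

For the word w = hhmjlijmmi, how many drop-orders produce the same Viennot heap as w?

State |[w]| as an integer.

126

#0=h has no predecessor
#1=h depends on [0:h]
#2=m depends on [1:h]
#3=j has no predecessor
#4=l depends on [1:h, 3:j]
#5=i depends on [4:l]
#6=j depends on [5:i]
#7=m depends on [2:m]
#8=m depends on [7:m]
#9=i depends on [6:j]
sources: [0:h, 3:j]
N(rest) = Σ N(rest − s) over sources s of rest; N(one piece) = 1:
  size 1 → [8]=1  [9]=1
  size 2 → [6,9]=1  [7,8]=1  [8,9]=2
  size 3 → [2,7,8]=1  [5,6,9]=1  [6,8,9]=3  [7,8,9]=3
  size 4 → [2,7,8,9]=4  [4,5,6,9]=1  [5,6,8,9]=4  [6,7,8,9]=6
  size 5 → [2,6,7,8,9]=10  [3,4,5,6,9]=1  [4,5,6,8,9]=5  [5,6,7,8,9]=10
  size 6 → [2,5,6,7,8,9]=20  [3,4,5,6,8,9]=6  [4,5,6,7,8,9]=15
  size 7 → [2,4,5,6,7,8,9]=35  [3,4,5,6,7,8,9]=21
  size 8 → [1,2,4,5,6,7,8,9]=35  [2,3,4,5,6,7,8,9]=56
  first=0(h) contributes 91
  first=3(j) contributes 35
|[w]| = 126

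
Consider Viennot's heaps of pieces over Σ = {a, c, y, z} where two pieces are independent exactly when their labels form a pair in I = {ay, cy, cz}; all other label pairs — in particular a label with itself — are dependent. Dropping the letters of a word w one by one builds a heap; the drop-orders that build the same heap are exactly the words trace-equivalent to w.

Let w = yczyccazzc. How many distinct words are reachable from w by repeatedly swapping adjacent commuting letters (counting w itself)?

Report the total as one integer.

0(y) covers ∅
1(c) covers ∅
2(z) covers 0:y
3(y) covers 2:z
4(c) covers 1:c
5(c) covers 4:c
6(a) covers 2:z, 5:c
7(z) covers 3:y, 6:a
8(z) covers 7:z
9(c) covers 6:a
floor of heap: 0:y, 1:c
completions by unplaced set U, small U first (add the entries for U minus each lowest piece of U):
  |U|=1: {8}:1  {9}:1
  |U|=2: {7,8}:1  {8,9}:2
  |U|=3: {3,7,8}:1  {7,8,9}:3
  |U|=4: {3,7,8,9}:4  {6,7,8,9}:3
  |U|=5: {3,6,7,8,9}:7  {5,6,7,8,9}:3
  |U|=6: {2,3,6,7,8,9}:7  {3,5,6,7,8,9}:10  {4,5,6,7,8,9}:3
  |U|=7: {0,2,3,6,7,8,9}:7  {1,4,5,6,7,8,9}:3  {2,3,5,6,7,8,9}:17  {3,4,5,6,7,8,9}:13
  |U|=8: {0,2,3,5,6,7,8,9}:24  {1,3,4,5,6,7,8,9}:16  {2,3,4,5,6,7,8,9}:30
  start at 0(y): 46
  start at 1(c): 54
sum over floor = 100

100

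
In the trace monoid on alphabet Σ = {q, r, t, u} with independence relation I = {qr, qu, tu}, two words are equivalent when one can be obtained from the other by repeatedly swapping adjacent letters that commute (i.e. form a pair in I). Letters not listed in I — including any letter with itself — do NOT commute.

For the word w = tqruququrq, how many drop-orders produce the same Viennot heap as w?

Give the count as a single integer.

0(t) covers ∅
1(q) covers 0:t
2(r) covers 0:t
3(u) covers 2:r
4(q) covers 1:q
5(u) covers 3:u
6(q) covers 4:q
7(u) covers 5:u
8(r) covers 7:u
9(q) covers 6:q
floor of heap: 0:t
completions by unplaced set U, small U first (add the entries for U minus each lowest piece of U):
  |U|=1: {8}:1  {9}:1
  |U|=2: {6,9}:1  {7,8}:1  {8,9}:2
  |U|=3: {4,6,9}:1  {5,7,8}:1  {6,8,9}:3  {7,8,9}:3
  |U|=4: {1,4,6,9}:1  {3,5,7,8}:1  {4,6,8,9}:4  {5,7,8,9}:4  {6,7,8,9}:6
  |U|=5: {1,4,6,8,9}:5  {2,3,5,7,8}:1  {3,5,7,8,9}:5  {4,6,7,8,9}:10  {5,6,7,8,9}:10
  |U|=6: {1,4,6,7,8,9}:15  {2,3,5,7,8,9}:6  {3,5,6,7,8,9}:15  {4,5,6,7,8,9}:20
  |U|=7: {1,4,5,6,7,8,9}:35  {2,3,5,6,7,8,9}:21  {3,4,5,6,7,8,9}:35
  |U|=8: {1,3,4,5,6,7,8,9}:70  {2,3,4,5,6,7,8,9}:56
  start at 0(t): 126

126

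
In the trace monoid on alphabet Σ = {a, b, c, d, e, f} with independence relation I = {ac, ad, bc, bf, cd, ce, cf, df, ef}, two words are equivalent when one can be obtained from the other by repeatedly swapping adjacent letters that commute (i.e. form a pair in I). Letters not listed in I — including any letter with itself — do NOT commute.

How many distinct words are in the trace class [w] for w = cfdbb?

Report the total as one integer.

piece 0:c — minimal
piece 1:f — minimal
piece 2:d — minimal
piece 3:b rests on {2:d}
piece 4:b rests on {3:b}
minimal pieces: {0:c, 1:f, 2:d}
ways to finish when only these pieces remain (= sum over removing one remaining piece with nothing left below it):
  1 left: {0}→1  {1}→1  {4}→1
  2 left: {0,1}→2  {0,4}→2  {1,4}→2  {3,4}→1
  3 left: {0,1,4}→6  {0,3,4}→3  {1,3,4}→3  {2,3,4}→1
  placing 0:c first → 4 extensions
  placing 1:f first → 4 extensions
  placing 2:d first → 12 extensions
total linear extensions = 20

20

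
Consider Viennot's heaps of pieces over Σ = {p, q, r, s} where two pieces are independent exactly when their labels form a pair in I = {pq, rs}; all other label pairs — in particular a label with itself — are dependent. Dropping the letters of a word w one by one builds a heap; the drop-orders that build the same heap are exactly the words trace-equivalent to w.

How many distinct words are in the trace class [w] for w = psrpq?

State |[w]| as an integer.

4

piece 0:p — minimal
piece 1:s rests on {0:p}
piece 2:r rests on {0:p}
piece 3:p rests on {1:s, 2:r}
piece 4:q rests on {1:s, 2:r}
minimal pieces: {0:p}
ways to finish when only these pieces remain (= sum over removing one remaining piece with nothing left below it):
  1 left: {3}→1  {4}→1
  2 left: {3,4}→2
  3 left: {1,3,4}→2  {2,3,4}→2
  placing 0:p first → 4 extensions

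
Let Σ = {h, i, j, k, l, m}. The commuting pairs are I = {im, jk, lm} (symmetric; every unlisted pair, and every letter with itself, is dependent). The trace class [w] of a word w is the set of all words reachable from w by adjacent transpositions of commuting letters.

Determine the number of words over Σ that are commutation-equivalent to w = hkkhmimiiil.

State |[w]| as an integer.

0(h) covers ∅
1(k) covers 0:h
2(k) covers 1:k
3(h) covers 2:k
4(m) covers 3:h
5(i) covers 3:h
6(m) covers 4:m
7(i) covers 5:i
8(i) covers 7:i
9(i) covers 8:i
10(l) covers 9:i
floor of heap: 0:h
completions by unplaced set U, small U first (add the entries for U minus each lowest piece of U):
  |U|=1: {6}:1  {10}:1
  |U|=2: {4,6}:1  {6,10}:2  {9,10}:1
  |U|=3: {4,6,10}:3  {6,9,10}:3  {8,9,10}:1
  |U|=4: {4,6,9,10}:6  {6,8,9,10}:4  {7,8,9,10}:1
  |U|=5: {4,6,8,9,10}:10  {5,7,8,9,10}:1  {6,7,8,9,10}:5
  |U|=6: {4,6,7,8,9,10}:15  {5,6,7,8,9,10}:6
  |U|=7: {4,5,6,7,8,9,10}:21
  |U|=8: {3,4,5,6,7,8,9,10}:21
  |U|=9: {2,3,4,5,6,7,8,9,10}:21
  start at 0(h): 21

21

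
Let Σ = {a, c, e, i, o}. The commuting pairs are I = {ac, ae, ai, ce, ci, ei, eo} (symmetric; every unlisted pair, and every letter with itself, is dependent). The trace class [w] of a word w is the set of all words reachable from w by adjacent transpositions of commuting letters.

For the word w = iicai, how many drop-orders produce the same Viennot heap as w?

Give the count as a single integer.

20

drop 0:i onto floor
drop 1:i onto {0:i}
drop 2:c onto floor
drop 3:a onto floor
drop 4:i onto {1:i}
ground layer = {0:i, 2:c, 3:a}
drop-orders for the pieces not yet dropped (sum over which currently-grounded one goes next):
  1 to go: {2} 1  {3} 1  {4} 1
  2 to go: {1,4} 1  {2,3} 2  {2,4} 2  {3,4} 2
  3 to go: {0,1,4} 1  {1,2,4} 3  {1,3,4} 3  {2,3,4} 6
  if 0:i drops first: 12 orders
  if 2:c drops first: 4 orders
  if 3:a drops first: 4 orders
heap linearizations: 20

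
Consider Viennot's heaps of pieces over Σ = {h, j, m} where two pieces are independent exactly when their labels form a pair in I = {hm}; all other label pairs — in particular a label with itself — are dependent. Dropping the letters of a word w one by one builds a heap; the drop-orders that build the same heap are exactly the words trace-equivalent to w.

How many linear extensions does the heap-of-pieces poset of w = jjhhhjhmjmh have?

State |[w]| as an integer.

#0=j has no predecessor
#1=j depends on [0:j]
#2=h depends on [1:j]
#3=h depends on [2:h]
#4=h depends on [3:h]
#5=j depends on [4:h]
#6=h depends on [5:j]
#7=m depends on [5:j]
#8=j depends on [6:h, 7:m]
#9=m depends on [8:j]
#10=h depends on [8:j]
sources: [0:j]
N(rest) = Σ N(rest − s) over sources s of rest; N(one piece) = 1:
  size 1 → [9]=1  [10]=1
  size 2 → [9,10]=2
  size 3 → [8,9,10]=2
  size 4 → [6,8,9,10]=2  [7,8,9,10]=2
  size 5 → [6,7,8,9,10]=4
  size 6 → [5,6,7,8,9,10]=4
  size 7 → [4,5,6,7,8,9,10]=4
  size 8 → [3,4,5,6,7,8,9,10]=4
  size 9 → [2,3,4,5,6,7,8,9,10]=4
  first=0(j) contributes 4

4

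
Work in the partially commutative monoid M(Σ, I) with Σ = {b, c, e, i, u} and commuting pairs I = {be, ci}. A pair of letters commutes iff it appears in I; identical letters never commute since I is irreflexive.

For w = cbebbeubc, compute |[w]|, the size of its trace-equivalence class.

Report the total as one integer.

10

#0=c has no predecessor
#1=b depends on [0:c]
#2=e depends on [0:c]
#3=b depends on [1:b]
#4=b depends on [3:b]
#5=e depends on [2:e]
#6=u depends on [4:b, 5:e]
#7=b depends on [6:u]
#8=c depends on [7:b]
sources: [0:c]
N(rest) = Σ N(rest − s) over sources s of rest; N(one piece) = 1:
  size 1 → [8]=1
  size 2 → [7,8]=1
  size 3 → [6,7,8]=1
  size 4 → [4,6,7,8]=1  [5,6,7,8]=1
  size 5 → [2,5,6,7,8]=1  [3,4,6,7,8]=1  [4,5,6,7,8]=2
  size 6 → [1,3,4,6,7,8]=1  [2,4,5,6,7,8]=3  [3,4,5,6,7,8]=3
  size 7 → [1,3,4,5,6,7,8]=4  [2,3,4,5,6,7,8]=6
  first=0(c) contributes 10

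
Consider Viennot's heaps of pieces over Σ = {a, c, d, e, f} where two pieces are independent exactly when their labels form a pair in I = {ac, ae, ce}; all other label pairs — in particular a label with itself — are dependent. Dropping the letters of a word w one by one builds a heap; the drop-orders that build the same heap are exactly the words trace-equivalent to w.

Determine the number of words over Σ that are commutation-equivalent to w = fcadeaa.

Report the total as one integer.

6

0(f) covers ∅
1(c) covers 0:f
2(a) covers 0:f
3(d) covers 1:c, 2:a
4(e) covers 3:d
5(a) covers 3:d
6(a) covers 5:a
floor of heap: 0:f
completions by unplaced set U, small U first (add the entries for U minus each lowest piece of U):
  |U|=1: {4}:1  {6}:1
  |U|=2: {4,6}:2  {5,6}:1
  |U|=3: {4,5,6}:3
  |U|=4: {3,4,5,6}:3
  |U|=5: {1,3,4,5,6}:3  {2,3,4,5,6}:3
  start at 0(f): 6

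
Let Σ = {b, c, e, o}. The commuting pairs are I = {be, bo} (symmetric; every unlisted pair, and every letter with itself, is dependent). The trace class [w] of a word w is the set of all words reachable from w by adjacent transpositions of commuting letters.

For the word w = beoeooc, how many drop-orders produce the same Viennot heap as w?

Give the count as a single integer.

drop 0:b onto floor
drop 1:e onto floor
drop 2:o onto {1:e}
drop 3:e onto {2:o}
drop 4:o onto {3:e}
drop 5:o onto {4:o}
drop 6:c onto {0:b, 5:o}
ground layer = {0:b, 1:e}
drop-orders for the pieces not yet dropped (sum over which currently-grounded one goes next):
  1 to go: {6} 1
  2 to go: {0,6} 1  {5,6} 1
  3 to go: {0,5,6} 2  {4,5,6} 1
  4 to go: {0,4,5,6} 3  {3,4,5,6} 1
  5 to go: {0,3,4,5,6} 4  {2,3,4,5,6} 1
  if 0:b drops first: 1 orders
  if 1:e drops first: 5 orders
heap linearizations: 6

6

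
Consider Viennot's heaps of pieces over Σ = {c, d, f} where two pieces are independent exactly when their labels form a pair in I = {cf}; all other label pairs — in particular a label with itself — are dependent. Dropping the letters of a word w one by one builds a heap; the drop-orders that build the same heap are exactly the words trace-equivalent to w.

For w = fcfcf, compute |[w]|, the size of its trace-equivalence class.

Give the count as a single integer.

0(f) covers ∅
1(c) covers ∅
2(f) covers 0:f
3(c) covers 1:c
4(f) covers 2:f
floor of heap: 0:f, 1:c
completions by unplaced set U, small U first (add the entries for U minus each lowest piece of U):
  |U|=1: {3}:1  {4}:1
  |U|=2: {1,3}:1  {2,4}:1  {3,4}:2
  |U|=3: {0,2,4}:1  {1,3,4}:3  {2,3,4}:3
  start at 0(f): 6
  start at 1(c): 4
sum over floor = 10

10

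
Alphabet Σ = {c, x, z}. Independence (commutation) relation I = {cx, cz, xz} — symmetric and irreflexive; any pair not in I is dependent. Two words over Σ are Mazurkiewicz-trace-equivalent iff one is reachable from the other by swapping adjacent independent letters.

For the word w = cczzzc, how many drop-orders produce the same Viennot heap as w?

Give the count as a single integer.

0(c) covers ∅
1(c) covers 0:c
2(z) covers ∅
3(z) covers 2:z
4(z) covers 3:z
5(c) covers 1:c
floor of heap: 0:c, 2:z
completions by unplaced set U, small U first (add the entries for U minus each lowest piece of U):
  |U|=1: {4}:1  {5}:1
  |U|=2: {1,5}:1  {3,4}:1  {4,5}:2
  |U|=3: {0,1,5}:1  {1,4,5}:3  {2,3,4}:1  {3,4,5}:3
  |U|=4: {0,1,4,5}:4  {1,3,4,5}:6  {2,3,4,5}:4
  start at 0(c): 10
  start at 2(z): 10
sum over floor = 20

20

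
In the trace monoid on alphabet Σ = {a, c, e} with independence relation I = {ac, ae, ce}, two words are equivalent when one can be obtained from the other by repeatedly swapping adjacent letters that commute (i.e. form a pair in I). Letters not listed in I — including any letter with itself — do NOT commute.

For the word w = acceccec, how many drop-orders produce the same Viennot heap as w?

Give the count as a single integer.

168

#0=a has no predecessor
#1=c has no predecessor
#2=c depends on [1:c]
#3=e has no predecessor
#4=c depends on [2:c]
#5=c depends on [4:c]
#6=e depends on [3:e]
#7=c depends on [5:c]
sources: [0:a, 1:c, 3:e]
N(rest) = Σ N(rest − s) over sources s of rest; N(one piece) = 1:
  size 1 → [0]=1  [6]=1  [7]=1
  size 2 → [0,6]=2  [0,7]=2  [3,6]=1  [5,7]=1  [6,7]=2
  size 3 → [0,3,6]=3  [0,5,7]=3  [0,6,7]=6  [3,6,7]=3  [4,5,7]=1  [5,6,7]=3
  size 4 → [0,3,6,7]=12  [0,4,5,7]=4  [0,5,6,7]=12  [2,4,5,7]=1  [3,5,6,7]=6  [4,5,6,7]=4
  size 5 → [0,2,4,5,7]=5  [0,3,5,6,7]=30  [0,4,5,6,7]=20  [1,2,4,5,7]=1  [2,4,5,6,7]=5  [3,4,5,6,7]=10
  size 6 → [0,1,2,4,5,7]=6  [0,2,4,5,6,7]=30  [0,3,4,5,6,7]=60  [1,2,4,5,6,7]=6  [2,3,4,5,6,7]=15
  first=0(a) contributes 21
  first=1(c) contributes 105
  first=3(e) contributes 42
|[w]| = 168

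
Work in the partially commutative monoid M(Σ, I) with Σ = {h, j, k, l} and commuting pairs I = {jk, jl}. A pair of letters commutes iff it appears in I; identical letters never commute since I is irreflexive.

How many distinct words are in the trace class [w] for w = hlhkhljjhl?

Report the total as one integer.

drop 0:h onto floor
drop 1:l onto {0:h}
drop 2:h onto {1:l}
drop 3:k onto {2:h}
drop 4:h onto {3:k}
drop 5:l onto {4:h}
drop 6:j onto {4:h}
drop 7:j onto {6:j}
drop 8:h onto {5:l, 7:j}
drop 9:l onto {8:h}
ground layer = {0:h}
drop-orders for the pieces not yet dropped (sum over which currently-grounded one goes next):
  1 to go: {9} 1
  2 to go: {8,9} 1
  3 to go: {5,8,9} 1  {7,8,9} 1
  4 to go: {5,7,8,9} 2  {6,7,8,9} 1
  5 to go: {5,6,7,8,9} 3
  6 to go: {4,5,6,7,8,9} 3
  7 to go: {3,4,5,6,7,8,9} 3
  8 to go: {2,3,4,5,6,7,8,9} 3
  if 0:h drops first: 3 orders

3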